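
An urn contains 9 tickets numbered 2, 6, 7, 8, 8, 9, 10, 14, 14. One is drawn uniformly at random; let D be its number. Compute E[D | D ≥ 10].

38/3

P(D ≥ 10) = 1/3.
Σ over the event: 10·1/9 + 14·2/9 = 38/9.
E[D | D ≥ 10] = (38/9) / (1/3) = 38/3.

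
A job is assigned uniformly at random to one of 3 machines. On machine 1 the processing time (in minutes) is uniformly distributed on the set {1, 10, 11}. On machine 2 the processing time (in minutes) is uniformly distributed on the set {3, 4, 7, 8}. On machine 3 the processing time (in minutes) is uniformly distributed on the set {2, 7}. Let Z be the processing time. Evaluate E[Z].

E[Z | machine 1] = (1+10+11)/3 = 22/3.
E[Z | machine 2] = (3+4+7+8)/4 = 11/2.
E[Z | machine 3] = (2+7)/2 = 9/2.
E[Z] = (1/3)·(22/3) + (1/3)·(11/2) + (1/3)·(9/2) = 52/9.

52/9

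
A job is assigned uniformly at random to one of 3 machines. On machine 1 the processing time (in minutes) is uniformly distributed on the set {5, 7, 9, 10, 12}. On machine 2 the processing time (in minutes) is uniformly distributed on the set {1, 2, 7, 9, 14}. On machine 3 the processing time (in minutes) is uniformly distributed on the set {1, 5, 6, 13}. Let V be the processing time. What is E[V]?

143/20

E[V | machine 1] = (5+7+9+10+12)/5 = 43/5.
E[V | machine 2] = (1+2+7+9+14)/5 = 33/5.
E[V | machine 3] = (1+5+6+13)/4 = 25/4.
E[V] = (1/3)·(43/5) + (1/3)·(33/5) + (1/3)·(25/4) = 143/20.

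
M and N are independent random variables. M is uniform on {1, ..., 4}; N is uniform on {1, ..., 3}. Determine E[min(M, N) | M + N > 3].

17/9

Outcomes with M + N > 3: (1,3), (2,2), (2,3), (3,1), (3,2), (3,3), (4,1), (4,2), (4,3), each with probability 1/12.
E[min(M, N) | M + N > 3] = (1 + 2 + 2 + 1 + 2 + 3 + 1 + 2 + 3) / 9 = 17/9.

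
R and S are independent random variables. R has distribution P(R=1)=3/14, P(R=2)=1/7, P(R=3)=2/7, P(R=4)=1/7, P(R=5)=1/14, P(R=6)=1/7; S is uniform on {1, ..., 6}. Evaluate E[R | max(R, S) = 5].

13/4

P(max(R, S) = 5) = 4/21.
Summing R·P(x,y) over outcomes with max(R, S) = 5 gives 13/21.
E[R | max(R, S) = 5] = (13/21) / (4/21) = 13/4.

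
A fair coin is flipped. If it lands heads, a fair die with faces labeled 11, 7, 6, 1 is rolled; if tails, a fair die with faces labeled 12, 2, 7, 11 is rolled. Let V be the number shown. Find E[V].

E[V | heads] = (11+7+6+1)/4 = 25/4.
E[V | tails] = (12+2+7+11)/4 = 8.
E[V] = (1/2)·(25/4) + (1/2)·(8) = 57/8.

57/8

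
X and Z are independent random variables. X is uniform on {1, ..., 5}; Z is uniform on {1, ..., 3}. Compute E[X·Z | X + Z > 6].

Outcomes with X + Z > 6: (4,3), (5,2), (5,3), each with probability 1/15.
E[X·Z | X + Z > 6] = (12 + 10 + 15) / 3 = 37/3.

37/3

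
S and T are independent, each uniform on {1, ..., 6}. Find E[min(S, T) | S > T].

7/3

P(S > T) = 5/12.
Summing min(S,T)·P(x,y) over outcomes with S > T gives 35/36.
E[min(S, T) | S > T] = (35/36) / (5/12) = 7/3.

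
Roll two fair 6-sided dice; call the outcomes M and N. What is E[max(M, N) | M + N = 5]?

Outcomes with M + N = 5: (1,4), (2,3), (3,2), (4,1), each with probability 1/36.
E[max(M, N) | M + N = 5] = (4 + 3 + 3 + 4) / 4 = 7/2.

7/2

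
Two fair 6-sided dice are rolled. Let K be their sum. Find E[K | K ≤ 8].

76/13

P(K ≤ 8) = 13/18.
Σ over the event: 2·1/36 + 3·1/18 + 4·1/12 + 5·1/9 + 6·5/36 + 7·1/6 + 8·5/36 = 38/9.
E[K | K ≤ 8] = (38/9) / (13/18) = 76/13.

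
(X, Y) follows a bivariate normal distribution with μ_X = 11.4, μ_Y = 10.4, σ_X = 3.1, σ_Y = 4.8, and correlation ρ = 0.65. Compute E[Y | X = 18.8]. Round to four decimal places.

17.8477

For a bivariate normal, E[Y | X=x] = μ_Y + ρ·(σ_Y/σ_X)·(x − μ_X).
E[Y | X=18.8] = 10.4 + (0.65)·(4.8/3.1)·(18.8 − (11.4)) = 10.4 + (1.00645)·(7.4) = 17.8477.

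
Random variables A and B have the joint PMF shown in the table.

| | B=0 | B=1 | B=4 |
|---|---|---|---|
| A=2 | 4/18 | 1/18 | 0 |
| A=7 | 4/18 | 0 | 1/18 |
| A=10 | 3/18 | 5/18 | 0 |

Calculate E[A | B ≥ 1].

P(B ≥ 1) = 7/18.
Σ A·P over the event = 2·(1/18) + 7·(1/18) + 10·(5/18) = 59/18.
E[A | B ≥ 1] = (59/18) / (7/18) = 59/7.

59/7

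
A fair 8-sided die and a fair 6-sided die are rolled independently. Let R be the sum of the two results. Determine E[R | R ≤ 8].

P(R ≤ 8) = 9/16.
Σ over the event: 2·1/48 + 3·1/24 + 4·1/16 + 5·1/12 + 6·5/48 + 7·1/8 + 8·1/8 = 10/3.
E[R | R ≤ 8] = (10/3) / (9/16) = 160/27.

160/27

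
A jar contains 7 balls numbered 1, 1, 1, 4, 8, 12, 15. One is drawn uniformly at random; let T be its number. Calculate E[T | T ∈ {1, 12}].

15/4

P(T ∈ {1, 12}) = 4/7.
Σ over the event: 1·3/7 + 12·1/7 = 15/7.
E[T | T ∈ {1, 12}] = (15/7) / (4/7) = 15/4.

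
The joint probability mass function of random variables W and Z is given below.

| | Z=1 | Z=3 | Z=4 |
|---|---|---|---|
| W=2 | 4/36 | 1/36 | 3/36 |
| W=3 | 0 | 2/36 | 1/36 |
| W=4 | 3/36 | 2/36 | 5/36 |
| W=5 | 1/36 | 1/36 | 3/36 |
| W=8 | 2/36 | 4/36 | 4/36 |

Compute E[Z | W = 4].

29/10

P(W = 4) = 5/18.
Σ Z·P over the event = 1·(3/36) + 3·(2/36) + 4·(5/36) = 29/36.
E[Z | W = 4] = (29/36) / (5/18) = 29/10.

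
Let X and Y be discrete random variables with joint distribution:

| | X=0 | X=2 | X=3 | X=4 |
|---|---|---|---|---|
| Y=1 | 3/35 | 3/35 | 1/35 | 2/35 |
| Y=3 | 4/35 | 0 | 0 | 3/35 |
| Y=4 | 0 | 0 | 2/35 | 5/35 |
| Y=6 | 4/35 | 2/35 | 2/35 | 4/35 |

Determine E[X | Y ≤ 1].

P(Y ≤ 1) = 9/35.
Summing X·P(X=x,Y=y) over the conditioning event gives 17/35.
E[X | Y ≤ 1] = (17/35) / (9/35) = 17/9.

17/9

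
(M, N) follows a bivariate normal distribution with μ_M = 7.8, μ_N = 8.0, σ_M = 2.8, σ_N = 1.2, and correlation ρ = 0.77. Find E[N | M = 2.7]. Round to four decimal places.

6.3170

For a bivariate normal, E[N | M=x] = μ_N + ρ·(σ_N/σ_M)·(x − μ_M).
E[N | M=2.7] = 8.0 + (0.77)·(1.2/2.8)·(2.7 − (7.8)) = 8.0 + (0.33)·(-5.1) = 6.3170.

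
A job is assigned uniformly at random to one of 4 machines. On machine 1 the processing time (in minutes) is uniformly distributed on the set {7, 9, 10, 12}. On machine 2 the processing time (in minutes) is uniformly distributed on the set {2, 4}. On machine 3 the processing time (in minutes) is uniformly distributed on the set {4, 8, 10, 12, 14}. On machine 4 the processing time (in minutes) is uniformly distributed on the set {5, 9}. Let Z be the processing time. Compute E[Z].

E[Z | machine 1] = (7+9+10+12)/4 = 19/2.
E[Z | machine 2] = (2+4)/2 = 3.
E[Z | machine 3] = (4+8+10+12+14)/5 = 48/5.
E[Z | machine 4] = (5+9)/2 = 7.
By the law of total expectation,
E[Z] = (1/4)·(19/2) + (1/4)·(3) + (1/4)·(48/5) + (1/4)·(7) = 291/40.

291/40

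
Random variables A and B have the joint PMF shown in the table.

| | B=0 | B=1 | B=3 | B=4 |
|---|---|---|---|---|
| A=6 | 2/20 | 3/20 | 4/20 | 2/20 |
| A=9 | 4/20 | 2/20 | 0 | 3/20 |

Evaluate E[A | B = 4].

P(B = 4) = 1/4.
Σ A·P over the event = 6·(2/20) + 9·(3/20) = 39/20.
E[A | B = 4] = (39/20) / (1/4) = 39/5.

39/5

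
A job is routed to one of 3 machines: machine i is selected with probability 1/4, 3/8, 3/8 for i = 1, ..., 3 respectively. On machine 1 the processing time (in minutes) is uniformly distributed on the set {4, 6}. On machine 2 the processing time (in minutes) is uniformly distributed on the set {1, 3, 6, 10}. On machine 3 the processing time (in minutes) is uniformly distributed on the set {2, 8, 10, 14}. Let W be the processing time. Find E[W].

101/16

E[W | machine 1] = (4+6)/2 = 5.
E[W | machine 2] = (1+3+6+10)/4 = 5.
E[W | machine 3] = (2+8+10+14)/4 = 17/2.
E[W] = (1/4)·(5) + (3/8)·(5) + (3/8)·(17/2) = 101/16.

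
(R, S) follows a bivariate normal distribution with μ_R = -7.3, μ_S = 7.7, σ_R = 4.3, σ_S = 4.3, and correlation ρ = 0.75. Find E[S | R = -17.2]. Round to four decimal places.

0.2750

E[S | R=x] = μ_S + ρ(σ_S/σ_R)(x − μ_R) for jointly normal variables.
E[S | R=-17.2] = 7.7 + (0.75)·(4.3/4.3)·(-17.2 − (-7.3)) = 7.7 + (0.75)·(-9.9) = 0.2750.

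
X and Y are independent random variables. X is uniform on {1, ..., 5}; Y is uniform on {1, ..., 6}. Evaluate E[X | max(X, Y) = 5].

35/9

Outcomes with max(X, Y) = 5: (1,5), (2,5), (3,5), (4,5), (5,1), (5,2), (5,3), (5,4), (5,5), each with probability 1/30.
E[X | max(X, Y) = 5] = (1 + 2 + 3 + 4 + 5 + 5 + 5 + 5 + 5) / 9 = 35/9.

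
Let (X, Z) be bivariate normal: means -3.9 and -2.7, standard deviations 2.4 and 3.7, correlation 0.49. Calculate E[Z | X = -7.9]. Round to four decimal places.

For a bivariate normal, E[Z | X=x] = μ_Z + ρ·(σ_Z/σ_X)·(x − μ_X).
E[Z | X=-7.9] = -2.7 + (0.49)·(3.7/2.4)·(-7.9 − (-3.9)) = -2.7 + (0.75542)·(-4) = -5.7217.

-5.7217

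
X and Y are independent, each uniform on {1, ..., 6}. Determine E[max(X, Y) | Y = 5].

Outcomes with Y = 5: (1,5), (2,5), (3,5), (4,5), (5,5), (6,5), each with probability 1/36.
E[max(X, Y) | Y = 5] = (5 + 5 + 5 + 5 + 5 + 6) / 6 = 31/6.

31/6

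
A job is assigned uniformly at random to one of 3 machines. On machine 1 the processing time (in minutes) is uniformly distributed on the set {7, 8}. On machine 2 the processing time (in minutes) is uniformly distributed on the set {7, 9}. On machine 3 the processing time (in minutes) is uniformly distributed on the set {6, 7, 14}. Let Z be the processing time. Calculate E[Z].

49/6

E[Z | machine 1] = (7+8)/2 = 15/2.
E[Z | machine 2] = (7+9)/2 = 8.
E[Z | machine 3] = (6+7+14)/3 = 9.
E[Z] = (1/3)·(15/2) + (1/3)·(8) + (1/3)·(9) = 49/6.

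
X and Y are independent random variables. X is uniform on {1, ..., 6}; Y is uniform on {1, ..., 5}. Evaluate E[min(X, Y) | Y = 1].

1

Outcomes with Y = 1: (1,1), (2,1), (3,1), (4,1), (5,1), (6,1), each with probability 1/30.
E[min(X, Y) | Y = 1] = (1 + 1 + 1 + 1 + 1 + 1) / 6 = 1.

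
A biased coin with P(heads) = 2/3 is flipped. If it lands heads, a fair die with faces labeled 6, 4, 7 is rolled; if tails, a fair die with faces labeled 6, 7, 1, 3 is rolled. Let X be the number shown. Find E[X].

187/36

E[X | heads] = (6+4+7)/3 = 17/3.
E[X | tails] = (6+7+1+3)/4 = 17/4.
By the law of total expectation,
E[X] = (2/3)·(17/3) + (1/3)·(17/4) = 187/36.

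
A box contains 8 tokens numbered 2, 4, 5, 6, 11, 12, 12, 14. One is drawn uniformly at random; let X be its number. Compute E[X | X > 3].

P(X > 3) = 7/8.
Σ over the event: 4·1/8 + 5·1/8 + 6·1/8 + 11·1/8 + 12·1/4 + 14·1/8 = 8.
E[X | X > 3] = (8) / (7/8) = 64/7.

64/7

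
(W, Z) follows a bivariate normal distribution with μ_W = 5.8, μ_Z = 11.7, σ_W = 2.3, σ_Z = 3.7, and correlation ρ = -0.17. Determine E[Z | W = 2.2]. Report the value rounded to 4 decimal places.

The regression of Z on W has slope ρ·σ_Z/σ_W and passes through (μ_W, μ_Z).
E[Z | W=2.2] = 11.7 + (-0.17)·(3.7/2.3)·(2.2 − (5.8)) = 11.7 + (-0.27348)·(-3.6) = 12.6845.

12.6845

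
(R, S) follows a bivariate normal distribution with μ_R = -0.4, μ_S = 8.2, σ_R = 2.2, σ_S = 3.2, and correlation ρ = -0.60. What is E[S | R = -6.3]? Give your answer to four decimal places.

For a bivariate normal, E[S | R=x] = μ_S + ρ·(σ_S/σ_R)·(x − μ_R).
E[S | R=-6.3] = 8.2 + (-0.60)·(3.2/2.2)·(-6.3 − (-0.4)) = 8.2 + (-0.87273)·(-5.9) = 13.3491.

13.3491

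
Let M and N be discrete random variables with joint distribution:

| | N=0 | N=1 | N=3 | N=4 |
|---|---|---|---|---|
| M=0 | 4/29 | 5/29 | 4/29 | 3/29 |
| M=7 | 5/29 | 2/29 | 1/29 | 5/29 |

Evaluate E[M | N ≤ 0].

35/9

P(N ≤ 0) = 9/29.
Σ M·P over the event = 0·(4/29) + 7·(5/29) = 35/29.
E[M | N ≤ 0] = (35/29) / (9/29) = 35/9.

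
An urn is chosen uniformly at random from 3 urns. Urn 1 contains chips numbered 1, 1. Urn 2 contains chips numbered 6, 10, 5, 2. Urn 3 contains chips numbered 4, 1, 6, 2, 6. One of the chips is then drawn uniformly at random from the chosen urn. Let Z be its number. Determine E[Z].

211/60

E[Z | urn 1] = (1+1)/2 = 1.
E[Z | urn 2] = (6+10+5+2)/4 = 23/4.
E[Z | urn 3] = (4+1+6+2+6)/5 = 19/5.
By the law of total expectation,
E[Z] = (1/3)·(1) + (1/3)·(23/4) + (1/3)·(19/5) = 211/60.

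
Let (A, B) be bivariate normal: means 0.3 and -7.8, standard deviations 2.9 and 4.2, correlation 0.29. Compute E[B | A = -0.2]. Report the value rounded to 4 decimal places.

E[B | A=x] = μ_B + ρ(σ_B/σ_A)(x − μ_A) for jointly normal variables.
E[B | A=-0.2] = -7.8 + (0.29)·(4.2/2.9)·(-0.2 − (0.3)) = -7.8 + (0.42)·(-0.5) = -8.0100.

-8.0100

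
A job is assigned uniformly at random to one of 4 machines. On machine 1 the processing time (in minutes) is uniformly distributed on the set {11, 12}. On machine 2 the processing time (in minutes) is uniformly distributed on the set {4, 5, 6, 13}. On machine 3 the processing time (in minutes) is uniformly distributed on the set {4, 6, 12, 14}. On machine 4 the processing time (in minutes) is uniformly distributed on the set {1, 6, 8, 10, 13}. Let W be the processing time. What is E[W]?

351/40

E[W | machine 1] = (11+12)/2 = 23/2.
E[W | machine 2] = (4+5+6+13)/4 = 7.
E[W | machine 3] = (4+6+12+14)/4 = 9.
E[W | machine 4] = (1+6+8+10+13)/5 = 38/5.
By the law of total expectation,
E[W] = (1/4)·(23/2) + (1/4)·(7) + (1/4)·(9) + (1/4)·(38/5) = 351/40.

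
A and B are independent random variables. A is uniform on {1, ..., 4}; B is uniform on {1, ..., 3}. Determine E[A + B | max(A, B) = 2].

Outcomes with max(A, B) = 2: (1,2), (2,1), (2,2), each with probability 1/12.
E[A + B | max(A, B) = 2] = (3 + 3 + 4) / 3 = 10/3.

10/3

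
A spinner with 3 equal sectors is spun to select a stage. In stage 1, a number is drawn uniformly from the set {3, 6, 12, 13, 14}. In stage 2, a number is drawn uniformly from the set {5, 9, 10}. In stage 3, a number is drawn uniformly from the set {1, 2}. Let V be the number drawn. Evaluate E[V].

E[V | stage 1] = (3+6+12+13+14)/5 = 48/5.
E[V | stage 2] = (5+9+10)/3 = 8.
E[V | stage 3] = (1+2)/2 = 3/2.
E[V] = (1/3)·(48/5) + (1/3)·(8) + (1/3)·(3/2) = 191/30.

191/30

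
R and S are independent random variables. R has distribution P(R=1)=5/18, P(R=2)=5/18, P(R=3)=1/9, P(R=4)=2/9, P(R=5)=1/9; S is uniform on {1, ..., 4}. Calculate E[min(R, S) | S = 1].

P(S = 1) = 1/4.
Summing min(R,S)·P(x,y) over outcomes with S = 1 gives 1/4.
E[min(R, S) | S = 1] = (1/4) / (1/4) = 1.

1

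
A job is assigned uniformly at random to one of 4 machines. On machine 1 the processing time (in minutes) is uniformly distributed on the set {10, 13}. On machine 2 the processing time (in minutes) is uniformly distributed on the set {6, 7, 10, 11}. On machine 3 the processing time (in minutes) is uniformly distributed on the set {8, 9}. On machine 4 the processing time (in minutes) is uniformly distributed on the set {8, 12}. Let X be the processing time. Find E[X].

77/8

E[X | machine 1] = (10+13)/2 = 23/2.
E[X | machine 2] = (6+7+10+11)/4 = 17/2.
E[X | machine 3] = (8+9)/2 = 17/2.
E[X | machine 4] = (8+12)/2 = 10.
By the law of total expectation,
E[X] = (1/4)·(23/2) + (1/4)·(17/2) + (1/4)·(17/2) + (1/4)·(10) = 77/8.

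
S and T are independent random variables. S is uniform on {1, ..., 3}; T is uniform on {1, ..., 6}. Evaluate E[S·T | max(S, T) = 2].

8/3

Outcomes with max(S, T) = 2: (1,2), (2,1), (2,2), each with probability 1/18.
E[S·T | max(S, T) = 2] = (2 + 2 + 4) / 3 = 8/3.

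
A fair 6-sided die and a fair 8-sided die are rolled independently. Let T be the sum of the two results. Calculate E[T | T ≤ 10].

132/19

P(T ≤ 10) = 19/24.
E[T | T ≤ 10] = (11/2) / (19/24) = 132/19.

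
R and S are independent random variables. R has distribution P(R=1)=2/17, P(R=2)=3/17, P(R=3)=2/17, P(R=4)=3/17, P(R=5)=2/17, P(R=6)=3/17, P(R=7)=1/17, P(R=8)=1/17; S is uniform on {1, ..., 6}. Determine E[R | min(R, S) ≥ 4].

11/2

P(min(R, S) ≥ 4) = 5/17.
Summing R·P(x,y) over outcomes with min(R, S) ≥ 4 gives 55/34.
E[R | min(R, S) ≥ 4] = (55/34) / (5/17) = 11/2.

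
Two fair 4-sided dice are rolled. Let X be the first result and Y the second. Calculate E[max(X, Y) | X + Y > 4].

37/10

Outcomes with X + Y > 4: (1,4), (2,3), (2,4), (3,2), (3,3), (3,4), (4,1), (4,2), (4,3), (4,4), each with probability 1/16.
E[max(X, Y) | X + Y > 4] = (4 + 3 + 4 + 3 + 3 + 4 + 4 + 4 + 4 + 4) / 10 = 37/10.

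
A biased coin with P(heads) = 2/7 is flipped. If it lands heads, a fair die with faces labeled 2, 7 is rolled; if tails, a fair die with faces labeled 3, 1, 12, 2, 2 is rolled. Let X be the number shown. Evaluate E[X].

E[X | heads] = (2+7)/2 = 9/2.
E[X | tails] = (3+1+12+2+2)/5 = 4.
By the law of total expectation,
E[X] = (2/7)·(9/2) + (5/7)·(4) = 29/7.

29/7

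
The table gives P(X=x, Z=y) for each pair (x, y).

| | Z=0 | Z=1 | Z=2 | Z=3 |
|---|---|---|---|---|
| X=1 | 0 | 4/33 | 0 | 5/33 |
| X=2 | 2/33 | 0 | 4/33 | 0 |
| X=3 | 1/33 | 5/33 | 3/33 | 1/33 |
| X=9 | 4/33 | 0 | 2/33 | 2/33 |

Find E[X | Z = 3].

13/4

P(Z = 3) = 8/33.
Σ X·P over the event = 1·(5/33) + 3·(1/33) + 9·(2/33) = 26/33.
E[X | Z = 3] = (26/33) / (8/33) = 13/4.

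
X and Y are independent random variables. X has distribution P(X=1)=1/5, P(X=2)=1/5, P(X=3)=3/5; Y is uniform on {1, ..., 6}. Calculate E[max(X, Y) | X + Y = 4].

14/5

P(X + Y = 4) = 1/6.
Summing max(X,Y)·P(x,y) over outcomes with X + Y = 4 gives 7/15.
E[max(X, Y) | X + Y = 4] = (7/15) / (1/6) = 14/5.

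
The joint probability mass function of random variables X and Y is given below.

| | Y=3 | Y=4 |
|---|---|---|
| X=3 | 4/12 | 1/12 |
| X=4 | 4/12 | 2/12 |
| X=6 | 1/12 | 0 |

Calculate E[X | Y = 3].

34/9

P(Y = 3) = 3/4.
Σ X·P over the event = 3·(4/12) + 4·(4/12) + 6·(1/12) = 17/6.
E[X | Y = 3] = (17/6) / (3/4) = 34/9.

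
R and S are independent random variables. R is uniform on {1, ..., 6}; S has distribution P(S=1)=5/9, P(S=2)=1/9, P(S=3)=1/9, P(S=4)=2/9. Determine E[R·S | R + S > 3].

P(R + S > 3) = 43/54.
Summing RS·P(x,y) over outcomes with R + S > 3 gives 361/54.
E[R·S | R + S > 3] = (361/54) / (43/54) = 361/43.

361/43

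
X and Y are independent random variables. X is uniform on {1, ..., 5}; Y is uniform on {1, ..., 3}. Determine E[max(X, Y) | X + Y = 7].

Outcomes with X + Y = 7: (4,3), (5,2), each with probability 1/15.
E[max(X, Y) | X + Y = 7] = (4 + 5) / 2 = 9/2.

9/2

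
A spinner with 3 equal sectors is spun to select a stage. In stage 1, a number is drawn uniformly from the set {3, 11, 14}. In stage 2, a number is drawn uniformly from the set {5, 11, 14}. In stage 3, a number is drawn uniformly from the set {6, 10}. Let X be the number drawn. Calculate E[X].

E[X | stage 1] = (3+11+14)/3 = 28/3.
E[X | stage 2] = (5+11+14)/3 = 10.
E[X | stage 3] = (6+10)/2 = 8.
By the law of total expectation,
E[X] = (1/3)·(28/3) + (1/3)·(10) + (1/3)·(8) = 82/9.

82/9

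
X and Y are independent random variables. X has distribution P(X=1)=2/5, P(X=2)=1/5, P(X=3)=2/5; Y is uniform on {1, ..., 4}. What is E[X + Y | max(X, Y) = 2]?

P(max(X, Y) = 2) = 1/5.
Summing (X+Y)·P(x,y) over outcomes with max(X, Y) = 2 gives 13/20.
E[X + Y | max(X, Y) = 2] = (13/20) / (1/5) = 13/4.

13/4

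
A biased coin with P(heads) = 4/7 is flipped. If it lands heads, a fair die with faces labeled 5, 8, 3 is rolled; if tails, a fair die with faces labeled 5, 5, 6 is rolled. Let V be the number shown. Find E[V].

E[V | heads] = (5+8+3)/3 = 16/3.
E[V | tails] = (5+5+6)/3 = 16/3.
By the law of total expectation,
E[V] = (4/7)·(16/3) + (3/7)·(16/3) = 16/3.

16/3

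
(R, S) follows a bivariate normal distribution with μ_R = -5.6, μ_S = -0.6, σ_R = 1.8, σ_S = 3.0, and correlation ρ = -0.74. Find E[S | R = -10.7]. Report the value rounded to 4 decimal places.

For a bivariate normal, E[S | R=x] = μ_S + ρ·(σ_S/σ_R)·(x − μ_R).
E[S | R=-10.7] = -0.6 + (-0.74)·(3.0/1.8)·(-10.7 − (-5.6)) = -0.6 + (-1.23333)·(-5.1) = 5.6900.

5.6900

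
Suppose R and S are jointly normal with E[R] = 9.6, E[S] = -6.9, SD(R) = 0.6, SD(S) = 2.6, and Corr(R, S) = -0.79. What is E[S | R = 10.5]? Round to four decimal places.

E[S | R=x] = μ_S + ρ(σ_S/σ_R)(x − μ_R) for jointly normal variables.
E[S | R=10.5] = -6.9 + (-0.79)·(2.6/0.6)·(10.5 − (9.6)) = -6.9 + (-3.4233)·(0.9) = -9.9810.

-9.9810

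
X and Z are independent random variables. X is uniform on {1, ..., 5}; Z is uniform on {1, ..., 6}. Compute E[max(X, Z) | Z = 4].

21/5

Outcomes with Z = 4: (1,4), (2,4), (3,4), (4,4), (5,4), each with probability 1/30.
E[max(X, Z) | Z = 4] = (4 + 4 + 4 + 4 + 5) / 5 = 21/5.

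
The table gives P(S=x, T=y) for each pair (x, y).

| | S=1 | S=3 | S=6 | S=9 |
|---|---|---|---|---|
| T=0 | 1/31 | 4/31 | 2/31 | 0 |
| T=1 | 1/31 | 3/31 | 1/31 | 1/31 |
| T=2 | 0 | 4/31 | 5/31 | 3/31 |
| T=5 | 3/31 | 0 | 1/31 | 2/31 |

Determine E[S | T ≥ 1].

P(T ≥ 1) = 24/31.
Summing S·P(S=x,T=y) over the conditioning event gives 121/31.
E[S | T ≥ 1] = (121/31) / (24/31) = 121/24.

121/24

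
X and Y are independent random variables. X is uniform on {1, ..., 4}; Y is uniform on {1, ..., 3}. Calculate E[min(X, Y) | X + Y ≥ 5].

P(X + Y ≥ 5) = 1/2.
Summing min(X,Y)·P(x,y) over outcomes with X + Y ≥ 5 gives 13/12.
E[min(X, Y) | X + Y ≥ 5] = (13/12) / (1/2) = 13/6.

13/6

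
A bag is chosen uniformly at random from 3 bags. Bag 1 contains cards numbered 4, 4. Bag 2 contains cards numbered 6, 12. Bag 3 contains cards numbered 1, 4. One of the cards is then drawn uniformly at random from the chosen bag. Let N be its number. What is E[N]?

31/6

E[N | bag 1] = (4+4)/2 = 4.
E[N | bag 2] = (6+12)/2 = 9.
E[N | bag 3] = (1+4)/2 = 5/2.
E[N] = (1/3)·(4) + (1/3)·(9) + (1/3)·(5/2) = 31/6.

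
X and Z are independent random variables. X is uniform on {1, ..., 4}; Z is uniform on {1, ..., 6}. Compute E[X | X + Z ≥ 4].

8/3

P(X + Z ≥ 4) = 7/8.
Summing X·P(x,y) over outcomes with X + Z ≥ 4 gives 7/3.
E[X | X + Z ≥ 4] = (7/3) / (7/8) = 8/3.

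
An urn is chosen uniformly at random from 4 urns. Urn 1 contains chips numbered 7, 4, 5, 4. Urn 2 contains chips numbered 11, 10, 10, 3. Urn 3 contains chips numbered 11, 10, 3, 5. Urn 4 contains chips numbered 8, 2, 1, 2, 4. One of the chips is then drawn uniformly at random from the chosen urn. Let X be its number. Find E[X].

483/80

E[X | urn 1] = (7+4+5+4)/4 = 5.
E[X | urn 2] = (11+10+10+3)/4 = 17/2.
E[X | urn 3] = (11+10+3+5)/4 = 29/4.
E[X | urn 4] = (8+2+1+2+4)/5 = 17/5.
By the law of total expectation,
E[X] = (1/4)·(5) + (1/4)·(17/2) + (1/4)·(29/4) + (1/4)·(17/5) = 483/80.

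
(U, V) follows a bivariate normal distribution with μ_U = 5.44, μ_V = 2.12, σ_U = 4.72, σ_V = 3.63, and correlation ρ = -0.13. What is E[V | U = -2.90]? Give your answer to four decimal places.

2.9538

E[V | U=x] = μ_V + ρ(σ_V/σ_U)(x − μ_U) for jointly normal variables.
E[V | U=-2.90] = 2.12 + (-0.13)·(3.63/4.72)·(-2.90 − (5.44)) = 2.12 + (-0.099979)·(-8.34) = 2.9538.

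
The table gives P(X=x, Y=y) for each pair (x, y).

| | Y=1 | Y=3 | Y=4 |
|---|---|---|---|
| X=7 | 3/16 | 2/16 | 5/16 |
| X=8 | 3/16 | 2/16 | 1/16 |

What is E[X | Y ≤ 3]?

P(Y ≤ 3) = 5/8.
Σ X·P over the event = 7·(3/16) + 7·(2/16) + 8·(3/16) + 8·(2/16) = 75/16.
E[X | Y ≤ 3] = (75/16) / (5/8) = 15/2.

15/2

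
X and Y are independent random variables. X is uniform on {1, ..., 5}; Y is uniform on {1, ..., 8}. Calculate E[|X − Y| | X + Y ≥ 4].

98/37

P(X + Y ≥ 4) = 37/40.
Summing |X−Y|·P(x,y) over outcomes with X + Y ≥ 4 gives 49/20.
E[|X − Y| | X + Y ≥ 4] = (49/20) / (37/40) = 98/37.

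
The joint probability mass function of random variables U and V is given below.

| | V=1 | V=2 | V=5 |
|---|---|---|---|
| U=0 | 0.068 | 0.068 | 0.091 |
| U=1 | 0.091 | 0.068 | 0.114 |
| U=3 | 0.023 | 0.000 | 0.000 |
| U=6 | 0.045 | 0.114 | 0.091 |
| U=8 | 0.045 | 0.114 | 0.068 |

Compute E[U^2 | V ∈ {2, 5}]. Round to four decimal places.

P(V ∈ {2, 5}) = 0.728.
Σ U^2·P over the event = 0·(0.068) + 0·(0.091) + 1·(0.068) + 1·(0.114) + 36·(0.114) + 36·(0.091) + 64·(0.114) + 64·(0.068) = 19.210.
E[U^2 | V ∈ {2, 5}] = (19.210) / (0.728) = 26.3874.

26.3874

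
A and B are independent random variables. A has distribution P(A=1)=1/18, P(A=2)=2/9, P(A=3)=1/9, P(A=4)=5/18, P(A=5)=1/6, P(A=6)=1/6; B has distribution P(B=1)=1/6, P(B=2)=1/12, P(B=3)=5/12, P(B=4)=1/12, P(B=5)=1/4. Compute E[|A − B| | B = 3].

13/9

P(B = 3) = 5/12.
Summing |A−B|·P(x,y) over outcomes with B = 3 gives 65/108.
E[|A − B| | B = 3] = (65/108) / (5/12) = 13/9.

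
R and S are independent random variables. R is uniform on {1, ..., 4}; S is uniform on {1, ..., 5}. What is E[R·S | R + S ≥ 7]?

85/6

Outcomes with R + S ≥ 7: (2,5), (3,4), (3,5), (4,3), (4,4), (4,5), each with probability 1/20.
E[R·S | R + S ≥ 7] = (10 + 12 + 15 + 12 + 16 + 20) / 6 = 85/6.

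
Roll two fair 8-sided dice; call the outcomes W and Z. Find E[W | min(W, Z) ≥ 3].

P(min(W, Z) ≥ 3) = 9/16.
Summing W·P(x,y) over outcomes with min(W, Z) ≥ 3 gives 99/32.
E[W | min(W, Z) ≥ 3] = (99/32) / (9/16) = 11/2.

11/2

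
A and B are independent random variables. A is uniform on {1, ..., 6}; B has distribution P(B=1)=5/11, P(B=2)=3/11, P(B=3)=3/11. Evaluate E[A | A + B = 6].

P(A + B = 6) = 1/6.
Summing A·P(x,y) over outcomes with A + B = 6 gives 23/33.
E[A | A + B = 6] = (23/33) / (1/6) = 46/11.

46/11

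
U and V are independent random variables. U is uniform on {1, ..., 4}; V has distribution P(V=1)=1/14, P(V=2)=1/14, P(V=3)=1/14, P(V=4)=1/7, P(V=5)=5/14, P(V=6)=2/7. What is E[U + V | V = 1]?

7/2

P(V = 1) = 1/14.
Summing (U+V)·P(x,y) over outcomes with V = 1 gives 1/4.
E[U + V | V = 1] = (1/4) / (1/14) = 7/2.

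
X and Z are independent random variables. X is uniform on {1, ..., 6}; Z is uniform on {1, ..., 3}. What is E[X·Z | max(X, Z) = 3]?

27/5

Outcomes with max(X, Z) = 3: (1,3), (2,3), (3,1), (3,2), (3,3), each with probability 1/18.
E[X·Z | max(X, Z) = 3] = (3 + 6 + 3 + 6 + 9) / 5 = 27/5.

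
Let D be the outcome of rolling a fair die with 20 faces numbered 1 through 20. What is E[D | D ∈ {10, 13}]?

P(D ∈ {10, 13}) = 1/10.
Σ over the event: 10·1/20 + 13·1/20 = 23/20.
E[D | D ∈ {10, 13}] = (23/20) / (1/10) = 23/2.

23/2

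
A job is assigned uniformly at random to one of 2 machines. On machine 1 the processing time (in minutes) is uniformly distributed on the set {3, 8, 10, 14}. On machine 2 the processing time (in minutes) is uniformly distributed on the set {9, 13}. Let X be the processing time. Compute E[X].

E[X | machine 1] = (3+8+10+14)/4 = 35/4.
E[X | machine 2] = (9+13)/2 = 11.
By the law of total expectation,
E[X] = (1/2)·(35/4) + (1/2)·(11) = 79/8.

79/8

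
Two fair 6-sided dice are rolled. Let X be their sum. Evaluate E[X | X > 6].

P(X > 6) = 7/12.
Σ over the event: 7·1/6 + 8·5/36 + 9·1/9 + 10·1/12 + 11·1/18 + 12·1/36 = 91/18.
E[X | X > 6] = (91/18) / (7/12) = 26/3.

26/3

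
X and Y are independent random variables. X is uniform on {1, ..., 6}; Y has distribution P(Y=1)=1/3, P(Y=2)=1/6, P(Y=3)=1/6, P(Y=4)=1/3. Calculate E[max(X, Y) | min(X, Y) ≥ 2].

87/20

P(min(X, Y) ≥ 2) = 5/9.
Summing max(X,Y)·P(x,y) over outcomes with min(X, Y) ≥ 2 gives 29/12.
E[max(X, Y) | min(X, Y) ≥ 2] = (29/12) / (5/9) = 87/20.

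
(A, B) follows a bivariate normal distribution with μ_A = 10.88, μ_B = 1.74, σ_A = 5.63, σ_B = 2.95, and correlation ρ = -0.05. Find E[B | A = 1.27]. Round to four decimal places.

1.9918

E[B | A=x] = μ_B + ρ(σ_B/σ_A)(x − μ_A) for jointly normal variables.
E[B | A=1.27] = 1.74 + (-0.05)·(2.95/5.63)·(1.27 − (10.88)) = 1.74 + (-0.026199)·(-9.61) = 1.9918.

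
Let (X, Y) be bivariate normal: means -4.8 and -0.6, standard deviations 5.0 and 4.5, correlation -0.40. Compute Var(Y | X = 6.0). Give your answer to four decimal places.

17.0100

For a bivariate normal, Var(Y | X=x) = σ_Y²(1 − ρ²).
Var(Y | X=6.0) = (4.5)²·(1 − (-0.40)²) = 20.25·0.84 = 17.0100.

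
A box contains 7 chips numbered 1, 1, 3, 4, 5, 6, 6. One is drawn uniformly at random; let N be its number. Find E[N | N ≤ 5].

14/5

P(N ≤ 5) = 5/7.
Σ over the event: 1·2/7 + 3·1/7 + 4·1/7 + 5·1/7 = 2.
E[N | N ≤ 5] = (2) / (5/7) = 14/5.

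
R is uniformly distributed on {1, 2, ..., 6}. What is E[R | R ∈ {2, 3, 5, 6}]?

P(R ∈ {2, 3, 5, 6}) = 2/3.
Σ over the event: 2·1/6 + 3·1/6 + 5·1/6 + 6·1/6 = 8/3.
E[R | R ∈ {2, 3, 5, 6}] = (8/3) / (2/3) = 4.

4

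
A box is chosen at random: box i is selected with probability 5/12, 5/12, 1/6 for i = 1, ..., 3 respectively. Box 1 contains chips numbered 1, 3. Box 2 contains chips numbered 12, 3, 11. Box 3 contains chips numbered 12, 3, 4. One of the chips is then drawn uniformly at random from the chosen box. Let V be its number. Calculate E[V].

E[V | box 1] = (1+3)/2 = 2.
E[V | box 2] = (12+3+11)/3 = 26/3.
E[V | box 3] = (12+3+4)/3 = 19/3.
E[V] = (5/12)·(2) + (5/12)·(26/3) + (1/6)·(19/3) = 11/2.

11/2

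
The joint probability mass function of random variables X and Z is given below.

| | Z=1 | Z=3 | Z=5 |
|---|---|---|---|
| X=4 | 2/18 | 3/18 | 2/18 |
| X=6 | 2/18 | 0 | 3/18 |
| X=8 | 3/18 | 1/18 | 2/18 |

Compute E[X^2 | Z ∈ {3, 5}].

380/11

P(Z ∈ {3, 5}) = 11/18.
Σ X^2·P over the event = 16·(3/18) + 16·(2/18) + 36·(3/18) + 64·(1/18) + 64·(2/18) = 190/9.
E[X^2 | Z ∈ {3, 5}] = (190/9) / (11/18) = 380/11.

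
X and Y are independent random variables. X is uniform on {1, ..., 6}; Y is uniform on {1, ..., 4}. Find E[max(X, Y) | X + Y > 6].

51/10

Outcomes with X + Y > 6: (3,4), (4,3), (4,4), (5,2), (5,3), (5,4), (6,1), (6,2), (6,3), (6,4), each with probability 1/24.
E[max(X, Y) | X + Y > 6] = (4 + 4 + 4 + 5 + 5 + 5 + 6 + 6 + 6 + 6) / 10 = 51/10.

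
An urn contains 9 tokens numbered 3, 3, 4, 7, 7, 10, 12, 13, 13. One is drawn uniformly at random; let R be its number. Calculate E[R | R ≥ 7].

P(R ≥ 7) = 2/3.
Σ over the event: 7·2/9 + 10·1/9 + 12·1/9 + 13·2/9 = 62/9.
E[R | R ≥ 7] = (62/9) / (2/3) = 31/3.

31/3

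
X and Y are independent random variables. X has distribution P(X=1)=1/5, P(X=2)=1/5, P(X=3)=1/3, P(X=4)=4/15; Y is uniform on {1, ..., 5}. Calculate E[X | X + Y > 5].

31/10

P(X + Y > 5) = 8/15.
Summing X·P(x,y) over outcomes with X + Y > 5 gives 124/75.
E[X | X + Y > 5] = (124/75) / (8/15) = 31/10.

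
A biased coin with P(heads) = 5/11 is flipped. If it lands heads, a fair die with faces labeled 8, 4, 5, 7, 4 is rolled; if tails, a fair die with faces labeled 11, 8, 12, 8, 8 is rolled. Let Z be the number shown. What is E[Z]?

422/55

E[Z | heads] = (8+4+5+7+4)/5 = 28/5.
E[Z | tails] = (11+8+12+8+8)/5 = 47/5.
E[Z] = (5/11)·(28/5) + (6/11)·(47/5) = 422/55.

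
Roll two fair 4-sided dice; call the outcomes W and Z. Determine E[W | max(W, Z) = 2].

5/3

Outcomes with max(W, Z) = 2: (1,2), (2,1), (2,2), each with probability 1/16.
E[W | max(W, Z) = 2] = (1 + 2 + 2) / 3 = 5/3.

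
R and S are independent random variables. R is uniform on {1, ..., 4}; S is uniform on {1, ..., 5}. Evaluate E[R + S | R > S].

Outcomes with R > S: (2,1), (3,1), (3,2), (4,1), (4,2), (4,3), each with probability 1/20.
E[R + S | R > S] = (3 + 4 + 5 + 5 + 6 + 7) / 6 = 5.

5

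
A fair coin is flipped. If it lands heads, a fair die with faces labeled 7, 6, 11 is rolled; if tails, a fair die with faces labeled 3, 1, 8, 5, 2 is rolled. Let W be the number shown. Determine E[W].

59/10

E[W | heads] = (7+6+11)/3 = 8.
E[W | tails] = (3+1+8+5+2)/5 = 19/5.
By the law of total expectation,
E[W] = (1/2)·(8) + (1/2)·(19/5) = 59/10.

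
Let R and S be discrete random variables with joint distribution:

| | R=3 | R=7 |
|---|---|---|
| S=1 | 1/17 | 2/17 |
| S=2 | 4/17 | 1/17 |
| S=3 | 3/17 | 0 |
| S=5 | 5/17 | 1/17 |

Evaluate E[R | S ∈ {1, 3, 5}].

4

P(S ∈ {1, 3, 5}) = 12/17.
Σ R·P over the event = 3·(1/17) + 3·(3/17) + 3·(5/17) + 7·(2/17) + 7·(1/17) = 48/17.
E[R | S ∈ {1, 3, 5}] = (48/17) / (12/17) = 4.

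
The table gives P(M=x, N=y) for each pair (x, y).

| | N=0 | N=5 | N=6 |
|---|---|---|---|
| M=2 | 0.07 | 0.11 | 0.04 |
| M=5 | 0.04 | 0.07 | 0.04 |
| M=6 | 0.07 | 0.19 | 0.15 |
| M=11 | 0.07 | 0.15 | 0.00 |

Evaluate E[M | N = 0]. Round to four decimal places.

6.1200

P(N = 0) = 0.25.
Σ M·P over the event = 2·(0.07) + 5·(0.04) + 6·(0.07) + 11·(0.07) = 1.53.
E[M | N = 0] = (1.53) / (0.25) = 6.1200.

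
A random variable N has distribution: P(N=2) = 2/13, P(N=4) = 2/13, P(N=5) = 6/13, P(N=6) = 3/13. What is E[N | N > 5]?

6

P(N > 5) = 3/13.
Σ over the event: 6·3/13 = 18/13.
E[N | N > 5] = (18/13) / (3/13) = 6.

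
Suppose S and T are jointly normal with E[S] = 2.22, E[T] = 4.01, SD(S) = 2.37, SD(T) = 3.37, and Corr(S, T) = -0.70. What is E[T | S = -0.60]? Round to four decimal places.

6.8169

E[T | S=x] = μ_T + ρ(σ_T/σ_S)(x − μ_S) for jointly normal variables.
E[T | S=-0.60] = 4.01 + (-0.70)·(3.37/2.37)·(-0.60 − (2.22)) = 4.01 + (-0.99536)·(-2.82) = 6.8169.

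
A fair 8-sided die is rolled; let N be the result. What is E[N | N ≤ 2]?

3/2

Given N ≤ 2, N is equally likely to be any of {1, 2}.
E[N | N ≤ 2] = (1 + 2) / 2 = 3/2.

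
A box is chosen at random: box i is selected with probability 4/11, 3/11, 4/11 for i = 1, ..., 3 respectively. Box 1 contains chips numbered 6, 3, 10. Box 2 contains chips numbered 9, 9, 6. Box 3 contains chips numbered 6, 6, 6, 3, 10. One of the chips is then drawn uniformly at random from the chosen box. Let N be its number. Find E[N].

1112/165

E[N | box 1] = (6+3+10)/3 = 19/3.
E[N | box 2] = (9+9+6)/3 = 8.
E[N | box 3] = (6+6+6+3+10)/5 = 31/5.
E[N] = (4/11)·(19/3) + (3/11)·(8) + (4/11)·(31/5) = 1112/165.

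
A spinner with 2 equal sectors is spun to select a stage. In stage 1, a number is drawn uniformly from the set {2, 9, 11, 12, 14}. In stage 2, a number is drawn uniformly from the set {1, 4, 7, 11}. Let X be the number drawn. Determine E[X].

307/40

E[X | stage 1] = (2+9+11+12+14)/5 = 48/5.
E[X | stage 2] = (1+4+7+11)/4 = 23/4.
By the law of total expectation,
E[X] = (1/2)·(48/5) + (1/2)·(23/4) = 307/40.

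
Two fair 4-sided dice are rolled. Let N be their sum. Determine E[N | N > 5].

P(N > 5) = 3/8.
Σ over the event: 6·3/16 + 7·1/8 + 8·1/16 = 5/2.
E[N | N > 5] = (5/2) / (3/8) = 20/3.

20/3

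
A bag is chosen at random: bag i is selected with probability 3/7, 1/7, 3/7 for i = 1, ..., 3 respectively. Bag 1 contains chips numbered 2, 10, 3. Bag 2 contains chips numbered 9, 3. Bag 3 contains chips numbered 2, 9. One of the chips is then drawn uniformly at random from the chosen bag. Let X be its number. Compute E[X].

75/14

E[X | bag 1] = (2+10+3)/3 = 5.
E[X | bag 2] = (9+3)/2 = 6.
E[X | bag 3] = (2+9)/2 = 11/2.
By the law of total expectation,
E[X] = (3/7)·(5) + (1/7)·(6) + (3/7)·(11/2) = 75/14.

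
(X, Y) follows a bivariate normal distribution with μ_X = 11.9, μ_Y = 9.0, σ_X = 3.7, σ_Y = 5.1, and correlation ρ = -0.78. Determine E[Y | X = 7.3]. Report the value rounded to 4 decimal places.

13.9456

E[Y | X=x] = μ_Y + ρ(σ_Y/σ_X)(x − μ_X) for jointly normal variables.
E[Y | X=7.3] = 9.0 + (-0.78)·(5.1/3.7)·(7.3 − (11.9)) = 9.0 + (-1.07514)·(-4.6) = 13.9456.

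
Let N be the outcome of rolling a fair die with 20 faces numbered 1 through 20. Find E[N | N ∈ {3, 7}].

P(N ∈ {3, 7}) = 1/10.
Σ over the event: 3·1/20 + 7·1/20 = 1/2.
E[N | N ∈ {3, 7}] = (1/2) / (1/10) = 5.

5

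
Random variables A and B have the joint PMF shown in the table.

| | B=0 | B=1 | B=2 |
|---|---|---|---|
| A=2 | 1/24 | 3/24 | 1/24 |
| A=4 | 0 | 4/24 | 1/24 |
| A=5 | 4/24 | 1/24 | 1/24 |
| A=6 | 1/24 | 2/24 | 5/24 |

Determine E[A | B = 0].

14/3

P(B = 0) = 1/4.
Σ A·P over the event = 2·(1/24) + 5·(4/24) + 6·(1/24) = 7/6.
E[A | B = 0] = (7/6) / (1/4) = 14/3.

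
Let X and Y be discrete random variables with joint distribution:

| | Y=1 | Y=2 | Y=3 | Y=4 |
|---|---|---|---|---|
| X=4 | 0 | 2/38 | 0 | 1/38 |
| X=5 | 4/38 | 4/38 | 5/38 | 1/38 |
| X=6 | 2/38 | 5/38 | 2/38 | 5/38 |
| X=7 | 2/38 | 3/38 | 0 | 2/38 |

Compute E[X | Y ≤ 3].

162/29

P(Y ≤ 3) = 29/38.
Summing X·P(X=x,Y=y) over the conditioning event gives 81/19.
E[X | Y ≤ 3] = (81/19) / (29/38) = 162/29.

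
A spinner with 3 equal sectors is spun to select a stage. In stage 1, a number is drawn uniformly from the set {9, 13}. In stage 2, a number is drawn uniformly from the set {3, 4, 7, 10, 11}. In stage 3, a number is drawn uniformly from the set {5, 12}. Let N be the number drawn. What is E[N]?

E[N | stage 1] = (9+13)/2 = 11.
E[N | stage 2] = (3+4+7+10+11)/5 = 7.
E[N | stage 3] = (5+12)/2 = 17/2.
By the law of total expectation,
E[N] = (1/3)·(11) + (1/3)·(7) + (1/3)·(17/2) = 53/6.

53/6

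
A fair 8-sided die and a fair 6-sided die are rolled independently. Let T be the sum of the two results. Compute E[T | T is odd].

8

P(T is odd) = 1/2.
Σ over the event: 3·1/24 + 5·1/12 + 7·1/8 + 9·1/8 + 11·1/12 + 13·1/24 = 4.
E[T | T is odd] = (4) / (1/2) = 8.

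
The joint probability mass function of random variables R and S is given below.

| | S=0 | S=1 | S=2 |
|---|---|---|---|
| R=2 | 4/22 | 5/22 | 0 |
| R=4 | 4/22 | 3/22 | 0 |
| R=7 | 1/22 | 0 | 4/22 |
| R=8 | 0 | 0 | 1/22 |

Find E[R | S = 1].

11/4

P(S = 1) = 4/11.
Σ R·P over the event = 2·(5/22) + 4·(3/22) = 1.
E[R | S = 1] = (1) / (4/11) = 11/4.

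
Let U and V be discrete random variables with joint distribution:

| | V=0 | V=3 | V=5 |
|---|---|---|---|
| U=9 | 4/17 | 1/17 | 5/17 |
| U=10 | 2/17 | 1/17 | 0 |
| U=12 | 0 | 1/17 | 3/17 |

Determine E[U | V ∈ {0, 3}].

29/3

P(V ∈ {0, 3}) = 9/17.
Σ U·P over the event = 9·(4/17) + 9·(1/17) + 10·(2/17) + 10·(1/17) + 12·(1/17) = 87/17.
E[U | V ∈ {0, 3}] = (87/17) / (9/17) = 29/3.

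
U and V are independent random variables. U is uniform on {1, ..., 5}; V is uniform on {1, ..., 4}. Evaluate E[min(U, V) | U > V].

2

Outcomes with U > V: (2,1), (3,1), (3,2), (4,1), (4,2), (4,3), (5,1), (5,2), (5,3), (5,4), each with probability 1/20.
E[min(U, V) | U > V] = (1 + 1 + 2 + 1 + 2 + 3 + 1 + 2 + 3 + 4) / 10 = 2.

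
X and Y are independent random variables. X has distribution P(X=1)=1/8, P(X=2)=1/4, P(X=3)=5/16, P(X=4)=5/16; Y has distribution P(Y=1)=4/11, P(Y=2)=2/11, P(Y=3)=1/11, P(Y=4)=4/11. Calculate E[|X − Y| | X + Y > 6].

5/9

P(X + Y > 6) = 45/176.
Summing |X−Y|·P(x,y) over outcomes with X + Y > 6 gives 25/176.
E[|X − Y| | X + Y > 6] = (25/176) / (45/176) = 5/9.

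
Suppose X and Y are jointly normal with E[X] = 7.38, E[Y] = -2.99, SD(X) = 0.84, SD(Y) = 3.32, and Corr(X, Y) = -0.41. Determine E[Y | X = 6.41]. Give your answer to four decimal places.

-1.4181

The regression of Y on X has slope ρ·σ_Y/σ_X and passes through (μ_X, μ_Y).
E[Y | X=6.41] = -2.99 + (-0.41)·(3.32/0.84)·(6.41 − (7.38)) = -2.99 + (-1.6205)·(-0.97) = -1.4181.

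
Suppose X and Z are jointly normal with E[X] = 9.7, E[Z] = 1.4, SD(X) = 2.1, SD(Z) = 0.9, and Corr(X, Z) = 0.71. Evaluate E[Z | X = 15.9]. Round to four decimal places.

E[Z | X=x] = μ_Z + ρ(σ_Z/σ_X)(x − μ_X) for jointly normal variables.
E[Z | X=15.9] = 1.4 + (0.71)·(0.9/2.1)·(15.9 − (9.7)) = 1.4 + (0.30429)·(6.2) = 3.2866.

3.2866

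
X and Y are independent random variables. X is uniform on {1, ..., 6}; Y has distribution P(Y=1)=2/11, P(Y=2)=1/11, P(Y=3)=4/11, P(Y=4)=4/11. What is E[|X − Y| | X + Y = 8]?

4/3

P(X + Y = 8) = 3/22.
Summing |X−Y|·P(x,y) over outcomes with X + Y = 8 gives 2/11.
E[|X − Y| | X + Y = 8] = (2/11) / (3/22) = 4/3.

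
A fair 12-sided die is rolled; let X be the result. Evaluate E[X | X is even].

Given X is even, X is equally likely to be any of {2, 4, 6, 8, 10, 12}.
E[X | X is even] = (2 + 4 + 6 + 8 + 10 + 12) / 6 = 7.

7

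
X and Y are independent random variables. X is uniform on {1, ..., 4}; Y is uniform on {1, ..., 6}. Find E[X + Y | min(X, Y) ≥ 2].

P(min(X, Y) ≥ 2) = 5/8.
Summing (X+Y)·P(x,y) over outcomes with min(X, Y) ≥ 2 gives 35/8.
E[X + Y | min(X, Y) ≥ 2] = (35/8) / (5/8) = 7.

7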